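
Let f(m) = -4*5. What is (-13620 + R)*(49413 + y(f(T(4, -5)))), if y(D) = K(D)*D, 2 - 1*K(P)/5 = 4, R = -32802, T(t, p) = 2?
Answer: -2303134686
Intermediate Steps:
f(m) = -20
K(P) = -10 (K(P) = 10 - 5*4 = 10 - 20 = -10)
y(D) = -10*D
(-13620 + R)*(49413 + y(f(T(4, -5)))) = (-13620 - 32802)*(49413 - 10*(-20)) = -46422*(49413 + 200) = -46422*49613 = -2303134686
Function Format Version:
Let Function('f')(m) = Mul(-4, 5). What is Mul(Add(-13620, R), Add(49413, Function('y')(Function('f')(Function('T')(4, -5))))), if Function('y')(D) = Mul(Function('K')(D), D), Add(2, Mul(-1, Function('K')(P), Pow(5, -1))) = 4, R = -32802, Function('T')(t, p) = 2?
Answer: -2303134686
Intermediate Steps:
Function('f')(m) = -20
Function('K')(P) = -10 (Function('K')(P) = Add(10, Mul(-5, 4)) = Add(10, -20) = -10)
Function('y')(D) = Mul(-10, D)
Mul(Add(-13620, R), Add(49413, Function('y')(Function('f')(Function('T')(4, -5))))) = Mul(Add(-13620, -32802), Add(49413, Mul(-10, -20))) = Mul(-46422, Add(49413, 200)) = Mul(-46422, 49613) = -2303134686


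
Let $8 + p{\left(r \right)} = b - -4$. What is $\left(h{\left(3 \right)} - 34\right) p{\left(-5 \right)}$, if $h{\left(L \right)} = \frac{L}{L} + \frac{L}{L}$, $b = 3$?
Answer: $32$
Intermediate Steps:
$h{\left(L \right)} = 2$ ($h{\left(L \right)} = 1 + 1 = 2$)
$p{\left(r \right)} = -1$ ($p{\left(r \right)} = -8 + \left(3 - -4\right) = -8 + \left(3 + 4\right) = -8 + 7 = -1$)
$\left(h{\left(3 \right)} - 34\right) p{\left(-5 \right)} = \left(2 - 34\right) \left(-1\right) = \left(-32\right) \left(-1\right) = 32$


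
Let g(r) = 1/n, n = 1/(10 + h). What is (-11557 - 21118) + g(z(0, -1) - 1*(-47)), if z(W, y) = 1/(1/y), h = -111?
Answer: -32776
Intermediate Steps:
z(W, y) = y
n = -1/101 (n = 1/(10 - 111) = 1/(-101) = -1/101 ≈ -0.0099010)
g(r) = -101 (g(r) = 1/(-1/101) = -101)
(-11557 - 21118) + g(z(0, -1) - 1*(-47)) = (-11557 - 21118) - 101 = -32675 - 101 = -32776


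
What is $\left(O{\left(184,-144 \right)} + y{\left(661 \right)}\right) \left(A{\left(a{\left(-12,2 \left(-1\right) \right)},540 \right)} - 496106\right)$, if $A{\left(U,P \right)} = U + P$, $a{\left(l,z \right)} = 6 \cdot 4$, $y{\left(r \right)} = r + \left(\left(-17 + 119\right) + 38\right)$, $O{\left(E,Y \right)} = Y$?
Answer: $-325571094$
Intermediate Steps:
$y{\left(r \right)} = 140 + r$ ($y{\left(r \right)} = r + \left(102 + 38\right) = r + 140 = 140 + r$)
$a{\left(l,z \right)} = 24$
$A{\left(U,P \right)} = P + U$
$\left(O{\left(184,-144 \right)} + y{\left(661 \right)}\right) \left(A{\left(a{\left(-12,2 \left(-1\right) \right)},540 \right)} - 496106\right) = \left(-144 + \left(140 + 661\right)\right) \left(\left(540 + 24\right) - 496106\right) = \left(-144 + 801\right) \left(564 - 496106\right) = 657 \left(-495542\right) = -325571094$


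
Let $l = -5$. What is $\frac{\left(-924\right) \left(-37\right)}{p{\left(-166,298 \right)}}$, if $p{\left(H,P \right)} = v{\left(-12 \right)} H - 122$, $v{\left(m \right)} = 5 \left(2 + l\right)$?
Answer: $\frac{231}{16} \approx 14.438$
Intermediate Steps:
$v{\left(m \right)} = -15$ ($v{\left(m \right)} = 5 \left(2 - 5\right) = 5 \left(-3\right) = -15$)
$p{\left(H,P \right)} = -122 - 15 H$ ($p{\left(H,P \right)} = - 15 H - 122 = -122 - 15 H$)
$\frac{\left(-924\right) \left(-37\right)}{p{\left(-166,298 \right)}} = \frac{\left(-924\right) \left(-37\right)}{-122 - -2490} = \frac{34188}{-122 + 2490} = \frac{34188}{2368} = 34188 \cdot \frac{1}{2368} = \frac{231}{16}$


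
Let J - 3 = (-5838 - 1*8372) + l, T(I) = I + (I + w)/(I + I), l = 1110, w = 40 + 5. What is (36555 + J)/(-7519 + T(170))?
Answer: -1595144/499689 ≈ -3.1923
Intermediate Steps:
w = 45
T(I) = I + (45 + I)/(2*I) (T(I) = I + (I + 45)/(I + I) = I + (45 + I)/((2*I)) = I + (45 + I)*(1/(2*I)) = I + (45 + I)/(2*I))
J = -13097 (J = 3 + ((-5838 - 1*8372) + 1110) = 3 + ((-5838 - 8372) + 1110) = 3 + (-14210 + 1110) = 3 - 13100 = -13097)
(36555 + J)/(-7519 + T(170)) = (36555 - 13097)/(-7519 + (½ + 170 + (45/2)/170)) = 23458/(-7519 + (½ + 170 + (45/2)*(1/170))) = 23458/(-7519 + (½ + 170 + 9/68)) = 23458/(-7519 + 11603/68) = 23458/(-499689/68) = 23458*(-68/499689) = -1595144/499689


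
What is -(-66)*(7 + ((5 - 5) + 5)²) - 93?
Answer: 2019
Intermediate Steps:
-(-66)*(7 + ((5 - 5) + 5)²) - 93 = -(-66)*(7 + (0 + 5)²) - 93 = -(-66)*(7 + 5²) - 93 = -(-66)*(7 + 25) - 93 = -(-66)*32 - 93 = -33*(-64) - 93 = 2112 - 93 = 2019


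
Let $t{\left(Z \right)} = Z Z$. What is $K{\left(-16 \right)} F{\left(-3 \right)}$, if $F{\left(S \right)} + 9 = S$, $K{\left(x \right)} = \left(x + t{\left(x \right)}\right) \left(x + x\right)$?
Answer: $92160$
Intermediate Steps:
$t{\left(Z \right)} = Z^{2}$
$K{\left(x \right)} = 2 x \left(x + x^{2}\right)$ ($K{\left(x \right)} = \left(x + x^{2}\right) \left(x + x\right) = \left(x + x^{2}\right) 2 x = 2 x \left(x + x^{2}\right)$)
$F{\left(S \right)} = -9 + S$
$K{\left(-16 \right)} F{\left(-3 \right)} = 2 \left(-16\right)^{2} \left(1 - 16\right) \left(-9 - 3\right) = 2 \cdot 256 \left(-15\right) \left(-12\right) = \left(-7680\right) \left(-12\right) = 92160$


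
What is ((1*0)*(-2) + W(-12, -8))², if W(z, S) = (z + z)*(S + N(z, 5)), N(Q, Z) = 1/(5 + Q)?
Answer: 1871424/49 ≈ 38192.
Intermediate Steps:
W(z, S) = 2*z*(S + 1/(5 + z)) (W(z, S) = (z + z)*(S + 1/(5 + z)) = (2*z)*(S + 1/(5 + z)) = 2*z*(S + 1/(5 + z)))
((1*0)*(-2) + W(-12, -8))² = ((1*0)*(-2) + 2*(-12)*(1 - 8*(5 - 12))/(5 - 12))² = (0*(-2) + 2*(-12)*(1 - 8*(-7))/(-7))² = (0 + 2*(-12)*(-⅐)*(1 + 56))² = (0 + 2*(-12)*(-⅐)*57)² = (0 + 1368/7)² = (1368/7)² = 1871424/49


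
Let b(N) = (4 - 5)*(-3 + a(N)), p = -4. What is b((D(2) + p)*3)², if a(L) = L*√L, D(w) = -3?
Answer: -9252 + 126*I*√21 ≈ -9252.0 + 577.4*I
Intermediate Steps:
a(L) = L^(3/2)
b(N) = 3 - N^(3/2) (b(N) = (4 - 5)*(-3 + N^(3/2)) = -(-3 + N^(3/2)) = 3 - N^(3/2))
b((D(2) + p)*3)² = (3 - ((-3 - 4)*3)^(3/2))² = (3 - (-7*3)^(3/2))² = (3 - (-21)^(3/2))² = (3 - (-21)*I*√21)² = (3 + 21*I*√21)²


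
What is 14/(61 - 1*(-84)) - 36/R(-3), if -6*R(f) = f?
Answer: -10426/145 ≈ -71.903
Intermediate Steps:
R(f) = -f/6
14/(61 - 1*(-84)) - 36/R(-3) = 14/(61 - 1*(-84)) - 36/((-⅙*(-3))) = 14/(61 + 84) - 36/½ = 14/145 - 36*2 = 14*(1/145) - 72 = 14/145 - 72 = -10426/145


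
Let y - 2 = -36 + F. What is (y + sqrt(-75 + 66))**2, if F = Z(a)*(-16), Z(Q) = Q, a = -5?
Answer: 2107 + 276*I ≈ 2107.0 + 276.0*I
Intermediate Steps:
F = 80 (F = -5*(-16) = 80)
y = 46 (y = 2 + (-36 + 80) = 2 + 44 = 46)
(y + sqrt(-75 + 66))**2 = (46 + sqrt(-75 + 66))**2 = (46 + sqrt(-9))**2 = (46 + 3*I)**2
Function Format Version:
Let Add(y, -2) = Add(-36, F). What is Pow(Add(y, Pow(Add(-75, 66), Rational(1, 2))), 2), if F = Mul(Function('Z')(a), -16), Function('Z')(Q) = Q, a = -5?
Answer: Add(2107, Mul(276, I)) ≈ Add(2107.0, Mul(276.00, I))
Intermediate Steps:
F = 80 (F = Mul(-5, -16) = 80)
y = 46 (y = Add(2, Add(-36, 80)) = Add(2, 44) = 46)
Pow(Add(y, Pow(Add(-75, 66), Rational(1, 2))), 2) = Pow(Add(46, Pow(Add(-75, 66), Rational(1, 2))), 2) = Pow(Add(46, Pow(-9, Rational(1, 2))), 2) = Pow(Add(46, Mul(3, I)), 2)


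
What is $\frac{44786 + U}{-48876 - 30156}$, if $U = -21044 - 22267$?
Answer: $- \frac{1475}{79032} \approx -0.018663$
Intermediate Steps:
$U = -43311$
$\frac{44786 + U}{-48876 - 30156} = \frac{44786 - 43311}{-48876 - 30156} = \frac{1475}{-79032} = 1475 \left(- \frac{1}{79032}\right) = - \frac{1475}{79032}$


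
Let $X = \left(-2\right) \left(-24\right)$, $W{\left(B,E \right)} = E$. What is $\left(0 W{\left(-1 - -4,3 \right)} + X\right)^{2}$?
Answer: $2304$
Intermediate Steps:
$X = 48$
$\left(0 W{\left(-1 - -4,3 \right)} + X\right)^{2} = \left(0 \cdot 3 + 48\right)^{2} = \left(0 + 48\right)^{2} = 48^{2} = 2304$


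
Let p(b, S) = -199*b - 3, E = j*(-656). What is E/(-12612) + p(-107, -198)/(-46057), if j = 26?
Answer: 129259678/145217721 ≈ 0.89011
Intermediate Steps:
E = -17056 (E = 26*(-656) = -17056)
p(b, S) = -3 - 199*b
E/(-12612) + p(-107, -198)/(-46057) = -17056/(-12612) + (-3 - 199*(-107))/(-46057) = -17056*(-1/12612) + (-3 + 21293)*(-1/46057) = 4264/3153 + 21290*(-1/46057) = 4264/3153 - 21290/46057 = 129259678/145217721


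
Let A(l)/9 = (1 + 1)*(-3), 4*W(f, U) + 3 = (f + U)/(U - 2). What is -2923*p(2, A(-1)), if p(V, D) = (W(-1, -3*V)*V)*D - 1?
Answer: -1318273/8 ≈ -1.6478e+5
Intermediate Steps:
W(f, U) = -¾ + (U + f)/(4*(-2 + U)) (W(f, U) = -¾ + ((f + U)/(U - 2))/4 = -¾ + ((U + f)/(-2 + U))/4 = -¾ + (U + f)/(4*(-2 + U)))
A(l) = -54 (A(l) = 9*((1 + 1)*(-3)) = 9*(2*(-3)) = 9*(-6) = -54)
p(V, D) = -1 + D*V*(5 + 6*V)/(4*(-2 - 3*V)) (p(V, D) = (((6 - 1 - (-6)*V)/(4*(-2 - 3*V)))*V)*D - 1 = (((6 - 1 + 6*V)/(4*(-2 - 3*V)))*V)*D - 1 = (((5 + 6*V)/(4*(-2 - 3*V)))*V)*D - 1 = (V*(5 + 6*V)/(4*(-2 - 3*V)))*D - 1 = D*V*(5 + 6*V)/(4*(-2 - 3*V)) - 1 = -1 + D*V*(5 + 6*V)/(4*(-2 - 3*V)))
-2923*p(2, A(-1)) = -2923*(-8 - 12*2 - 1*(-54)*2*(5 + 6*2))/(4*(2 + 3*2)) = -2923*(-8 - 24 - 1*(-54)*2*(5 + 12))/(4*(2 + 6)) = -2923*(-8 - 24 - 1*(-54)*2*17)/(4*8) = -2923*(-8 - 24 + 1836)/(4*8) = -2923*1804/(4*8) = -2923*451/8 = -1318273/8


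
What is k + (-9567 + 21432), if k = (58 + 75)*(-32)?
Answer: 7609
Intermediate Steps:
k = -4256 (k = 133*(-32) = -4256)
k + (-9567 + 21432) = -4256 + (-9567 + 21432) = -4256 + 11865 = 7609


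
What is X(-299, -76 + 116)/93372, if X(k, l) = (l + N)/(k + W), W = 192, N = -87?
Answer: 47/9990804 ≈ 4.7043e-6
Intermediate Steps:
X(k, l) = (-87 + l)/(192 + k) (X(k, l) = (l - 87)/(k + 192) = (-87 + l)/(192 + k))
X(-299, -76 + 116)/93372 = ((-87 + (-76 + 116))/(192 - 299))/93372 = ((-87 + 40)/(-107))*(1/93372) = -1/107*(-47)*(1/93372) = (47/107)*(1/93372) = 47/9990804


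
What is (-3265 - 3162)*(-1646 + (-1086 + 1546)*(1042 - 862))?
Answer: -521576758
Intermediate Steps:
(-3265 - 3162)*(-1646 + (-1086 + 1546)*(1042 - 862)) = -6427*(-1646 + 460*180) = -6427*(-1646 + 82800) = -6427*81154 = -521576758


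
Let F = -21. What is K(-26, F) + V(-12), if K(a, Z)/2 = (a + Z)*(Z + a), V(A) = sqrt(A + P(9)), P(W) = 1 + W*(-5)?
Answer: 4418 + 2*I*sqrt(14) ≈ 4418.0 + 7.4833*I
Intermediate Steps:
P(W) = 1 - 5*W
V(A) = sqrt(-44 + A) (V(A) = sqrt(A + (1 - 5*9)) = sqrt(A + (1 - 45)) = sqrt(A - 44) = sqrt(-44 + A))
K(a, Z) = 2*(Z + a)**2 (K(a, Z) = 2*((a + Z)*(Z + a)) = 2*((Z + a)*(Z + a)) = 2*(Z + a)**2)
K(-26, F) + V(-12) = 2*(-21 - 26)**2 + sqrt(-44 - 12) = 2*(-47)**2 + sqrt(-56) = 2*2209 + 2*I*sqrt(14) = 4418 + 2*I*sqrt(14)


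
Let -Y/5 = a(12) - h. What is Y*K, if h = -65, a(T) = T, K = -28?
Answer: 10780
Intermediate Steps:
Y = -385 (Y = -5*(12 - 1*(-65)) = -5*(12 + 65) = -5*77 = -385)
Y*K = -385*(-28) = 10780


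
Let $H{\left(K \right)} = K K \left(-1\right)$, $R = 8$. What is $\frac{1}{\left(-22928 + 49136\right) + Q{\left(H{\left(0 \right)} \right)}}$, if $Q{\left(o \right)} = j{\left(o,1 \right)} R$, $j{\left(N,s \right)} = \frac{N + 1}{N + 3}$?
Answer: $\frac{3}{78632} \approx 3.8152 \cdot 10^{-5}$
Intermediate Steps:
$j{\left(N,s \right)} = \frac{1 + N}{3 + N}$
$H{\left(K \right)} = - K^{2}$ ($H{\left(K \right)} = K^{2} \left(-1\right) = - K^{2}$)
$Q{\left(o \right)} = \frac{8 \left(1 + o\right)}{3 + o}$ ($Q{\left(o \right)} = \frac{1 + o}{3 + o} 8 = \frac{8 \left(1 + o\right)}{3 + o}$)
$\frac{1}{\left(-22928 + 49136\right) + Q{\left(H{\left(0 \right)} \right)}} = \frac{1}{\left(-22928 + 49136\right) + \frac{8 \left(1 - 0^{2}\right)}{3 - 0^{2}}} = \frac{1}{26208 + \frac{8 \left(1 - 0\right)}{3 - 0}} = \frac{1}{26208 + \frac{8 \left(1 + 0\right)}{3 + 0}} = \frac{1}{26208 + 8 \cdot \frac{1}{3} \cdot 1} = \frac{1}{26208 + \frac{8}{3}} = \frac{1}{\frac{78632}{3}} = \frac{3}{78632}$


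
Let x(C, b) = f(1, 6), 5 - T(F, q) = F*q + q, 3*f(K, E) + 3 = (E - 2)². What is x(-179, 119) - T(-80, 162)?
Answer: -38396/3 ≈ -12799.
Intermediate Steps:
f(K, E) = -1 + (-2 + E)²/3 (f(K, E) = -1 + (E - 2)²/3 = -1 + (-2 + E)²/3)
T(F, q) = 5 - q - F*q (T(F, q) = 5 - (F*q + q) = 5 - (q + F*q) = 5 + (-q - F*q) = 5 - q - F*q)
x(C, b) = 13/3 (x(C, b) = -1 + (-2 + 6)²/3 = -1 + (⅓)*4² = -1 + (⅓)*16 = -1 + 16/3 = 13/3)
x(-179, 119) - T(-80, 162) = 13/3 - (5 - 1*162 - 1*(-80)*162) = 13/3 - (5 - 162 + 12960) = 13/3 - 1*12803 = 13/3 - 12803 = -38396/3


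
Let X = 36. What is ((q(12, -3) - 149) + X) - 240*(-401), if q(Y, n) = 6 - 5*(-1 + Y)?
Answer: 96078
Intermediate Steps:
q(Y, n) = 11 - 5*Y (q(Y, n) = 6 + (5 - 5*Y) = 11 - 5*Y)
((q(12, -3) - 149) + X) - 240*(-401) = (((11 - 5*12) - 149) + 36) - 240*(-401) = (((11 - 60) - 149) + 36) + 96240 = ((-49 - 149) + 36) + 96240 = (-198 + 36) + 96240 = -162 + 96240 = 96078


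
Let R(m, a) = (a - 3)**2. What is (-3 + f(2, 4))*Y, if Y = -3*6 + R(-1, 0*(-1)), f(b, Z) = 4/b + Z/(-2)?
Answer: 27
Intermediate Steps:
f(b, Z) = 4/b - Z/2 (f(b, Z) = 4/b + Z*(-1/2) = 4/b - Z/2)
R(m, a) = (-3 + a)**2
Y = -9 (Y = -3*6 + (-3 + 0*(-1))**2 = -18 + (-3 + 0)**2 = -18 + (-3)**2 = -18 + 9 = -9)
(-3 + f(2, 4))*Y = (-3 + (4/2 - 1/2*4))*(-9) = (-3 + (4*(1/2) - 2))*(-9) = (-3 + (2 - 2))*(-9) = (-3 + 0)*(-9) = -3*(-9) = 27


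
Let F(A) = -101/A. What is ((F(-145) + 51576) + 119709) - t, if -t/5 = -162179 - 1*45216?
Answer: -125524949/145 ≈ -8.6569e+5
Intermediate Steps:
t = 1036975 (t = -5*(-162179 - 1*45216) = -5*(-162179 - 45216) = -5*(-207395) = 1036975)
((F(-145) + 51576) + 119709) - t = ((-101/(-145) + 51576) + 119709) - 1*1036975 = ((-101*(-1/145) + 51576) + 119709) - 1036975 = ((101/145 + 51576) + 119709) - 1036975 = (7478621/145 + 119709) - 1036975 = 24836426/145 - 1036975 = -125524949/145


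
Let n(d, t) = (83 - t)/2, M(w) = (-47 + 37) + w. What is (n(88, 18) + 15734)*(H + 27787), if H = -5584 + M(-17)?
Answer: 349637904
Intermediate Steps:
M(w) = -10 + w
n(d, t) = 83/2 - t/2 (n(d, t) = (83 - t)*(½) = 83/2 - t/2)
H = -5611 (H = -5584 + (-10 - 17) = -5584 - 27 = -5611)
(n(88, 18) + 15734)*(H + 27787) = ((83/2 - ½*18) + 15734)*(-5611 + 27787) = ((83/2 - 9) + 15734)*22176 = (65/2 + 15734)*22176 = (31533/2)*22176 = 349637904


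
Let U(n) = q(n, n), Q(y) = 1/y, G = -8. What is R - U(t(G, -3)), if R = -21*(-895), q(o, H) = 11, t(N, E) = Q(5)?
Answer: 18784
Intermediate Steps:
Q(y) = 1/y
t(N, E) = 1/5
U(n) = 11
R = 18795
R - U(t(G, -3)) = 18795 - 1*11 = 18795 - 11 = 18784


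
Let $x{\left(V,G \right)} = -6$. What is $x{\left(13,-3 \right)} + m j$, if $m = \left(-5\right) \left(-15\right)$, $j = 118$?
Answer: $8844$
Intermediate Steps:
$m = 75$
$x{\left(13,-3 \right)} + m j = -6 + 75 \cdot 118 = -6 + 8850 = 8844$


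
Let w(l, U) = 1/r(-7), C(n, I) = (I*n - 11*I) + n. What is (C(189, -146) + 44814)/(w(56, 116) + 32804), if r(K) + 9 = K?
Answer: 304240/524863 ≈ 0.57966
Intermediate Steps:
r(K) = -9 + K
C(n, I) = n - 11*I + I*n (C(n, I) = (-11*I + I*n) + n = n - 11*I + I*n)
w(l, U) = -1/16 (w(l, U) = 1/(-9 - 7) = 1/(-16) = -1/16)
(C(189, -146) + 44814)/(w(56, 116) + 32804) = ((189 - 11*(-146) - 146*189) + 44814)/(-1/16 + 32804) = ((189 + 1606 - 27594) + 44814)/(524863/16) = (-25799 + 44814)*(16/524863) = 19015*(16/524863) = 304240/524863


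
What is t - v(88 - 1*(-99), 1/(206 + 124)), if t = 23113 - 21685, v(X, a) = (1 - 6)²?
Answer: 1403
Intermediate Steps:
v(X, a) = 25 (v(X, a) = (-5)² = 25)
t = 1428
t - v(88 - 1*(-99), 1/(206 + 124)) = 1428 - 1*25 = 1428 - 25 = 1403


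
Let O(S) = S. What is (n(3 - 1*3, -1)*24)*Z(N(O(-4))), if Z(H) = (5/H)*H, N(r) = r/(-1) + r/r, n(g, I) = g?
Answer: 0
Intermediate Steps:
N(r) = 1 - r (N(r) = r*(-1) + 1 = -r + 1 = 1 - r)
Z(H) = 5
(n(3 - 1*3, -1)*24)*Z(N(O(-4))) = ((3 - 1*3)*24)*5 = ((3 - 3)*24)*5 = (0*24)*5 = 0*5 = 0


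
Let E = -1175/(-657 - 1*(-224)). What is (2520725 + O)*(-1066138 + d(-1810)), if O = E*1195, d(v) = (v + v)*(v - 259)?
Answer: 7020257342858100/433 ≈ 1.6213e+13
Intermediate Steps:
d(v) = 2*v*(-259 + v) (d(v) = (2*v)*(-259 + v) = 2*v*(-259 + v))
E = 1175/433 (E = -1175/(-657 + 224) = -1175/(-433) = -1175*(-1/433) = 1175/433 ≈ 2.7136)
O = 1404125/433 (O = (1175/433)*1195 = 1404125/433 ≈ 3242.8)
(2520725 + O)*(-1066138 + d(-1810)) = (2520725 + 1404125/433)*(-1066138 + 2*(-1810)*(-259 - 1810)) = 1092878050*(-1066138 + 2*(-1810)*(-2069))/433 = 1092878050*(-1066138 + 7489780)/433 = (1092878050/433)*6423642 = 7020257342858100/433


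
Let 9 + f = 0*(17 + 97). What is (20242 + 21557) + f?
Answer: 41790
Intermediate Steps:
f = -9 (f = -9 + 0*(17 + 97) = -9 + 0*114 = -9 + 0 = -9)
(20242 + 21557) + f = (20242 + 21557) - 9 = 41799 - 9 = 41790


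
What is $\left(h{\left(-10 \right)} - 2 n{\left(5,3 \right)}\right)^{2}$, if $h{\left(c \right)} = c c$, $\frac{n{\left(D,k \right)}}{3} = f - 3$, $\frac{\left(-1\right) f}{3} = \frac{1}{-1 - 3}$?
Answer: $\frac{51529}{4} \approx 12882.0$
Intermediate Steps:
$f = \frac{3}{4}$ ($f = - \frac{3}{-1 - 3} = - \frac{3}{-4} = \left(-3\right) \left(- \frac{1}{4}\right) = \frac{3}{4} \approx 0.75$)
$n{\left(D,k \right)} = - \frac{27}{4}$ ($n{\left(D,k \right)} = 3 \left(\frac{3}{4} - 3\right) = 3 \left(- \frac{9}{4}\right) = - \frac{27}{4}$)
$h{\left(c \right)} = c^{2}$
$\left(h{\left(-10 \right)} - 2 n{\left(5,3 \right)}\right)^{2} = \left(\left(-10\right)^{2} - - \frac{27}{2}\right)^{2} = \left(100 + \frac{27}{2}\right)^{2} = \left(\frac{227}{2}\right)^{2} = \frac{51529}{4}$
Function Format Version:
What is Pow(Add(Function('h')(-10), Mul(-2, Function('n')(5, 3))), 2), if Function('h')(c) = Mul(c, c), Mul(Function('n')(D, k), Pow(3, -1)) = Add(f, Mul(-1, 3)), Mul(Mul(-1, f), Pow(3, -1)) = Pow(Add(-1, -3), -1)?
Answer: Rational(51529, 4) ≈ 12882.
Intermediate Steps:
f = Rational(3, 4) (f = Mul(-3, Pow(Add(-1, -3), -1)) = Mul(-3, Pow(-4, -1)) = Mul(-3, Rational(-1, 4)) = Rational(3, 4) ≈ 0.75000)
Function('n')(D, k) = Rational(-27, 4) (Function('n')(D, k) = Mul(3, Add(Rational(3, 4), Mul(-1, 3))) = Mul(3, Add(Rational(3, 4), -3)) = Mul(3, Rational(-9, 4)) = Rational(-27, 4))
Function('h')(c) = Pow(c, 2)
Pow(Add(Function('h')(-10), Mul(-2, Function('n')(5, 3))), 2) = Pow(Add(Pow(-10, 2), Mul(-2, Rational(-27, 4))), 2) = Pow(Add(100, Rational(27, 2)), 2) = Pow(Rational(227, 2), 2) = Rational(51529, 4)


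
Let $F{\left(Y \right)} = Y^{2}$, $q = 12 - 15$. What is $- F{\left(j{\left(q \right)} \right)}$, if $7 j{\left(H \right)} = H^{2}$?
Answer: $- \frac{81}{49} \approx -1.6531$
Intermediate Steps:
$q = -3$
$j{\left(H \right)} = \frac{H^{2}}{7}$
$- F{\left(j{\left(q \right)} \right)} = - \left(\frac{\left(-3\right)^{2}}{7}\right)^{2} = - \left(\frac{1}{7} \cdot 9\right)^{2} = - \left(\frac{9}{7}\right)^{2} = \left(-1\right) \frac{81}{49} = - \frac{81}{49}$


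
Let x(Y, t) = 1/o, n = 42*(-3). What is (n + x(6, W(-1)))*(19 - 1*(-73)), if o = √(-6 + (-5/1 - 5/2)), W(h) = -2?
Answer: -11592 - 92*I*√6/9 ≈ -11592.0 - 25.039*I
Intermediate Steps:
n = -126
o = 3*I*√6/2 (o = √(-6 + (-5*1 - 5*½)) = √(-6 + (-5 - 5/2)) = √(-6 - 15/2) = √(-27/2) = 3*I*√6/2 ≈ 3.6742*I)
x(Y, t) = -I*√6/9 (x(Y, t) = 1/(3*I*√6/2) = -I*√6/9)
(n + x(6, W(-1)))*(19 - 1*(-73)) = (-126 - I*√6/9)*(19 - 1*(-73)) = (-126 - I*√6/9)*(19 + 73) = (-126 - I*√6/9)*92 = -11592 - 92*I*√6/9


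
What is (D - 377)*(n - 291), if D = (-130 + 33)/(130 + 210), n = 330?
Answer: -5002803/340 ≈ -14714.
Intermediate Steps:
D = -97/340 ≈ -0.28529
(D - 377)*(n - 291) = (-97/340 - 377)*(330 - 291) = -128277/340*39 = -5002803/340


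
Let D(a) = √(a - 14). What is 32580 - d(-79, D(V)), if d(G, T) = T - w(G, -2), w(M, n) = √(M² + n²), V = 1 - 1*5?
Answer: 32580 + √6245 - 3*I*√2 ≈ 32659.0 - 4.2426*I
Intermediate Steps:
V = -4 (V = 1 - 5 = -4)
D(a) = √(-14 + a)
d(G, T) = T - √(4 + G²) (d(G, T) = T - √(G² + (-2)²) = T - √(G² + 4) = T - √(4 + G²))
32580 - d(-79, D(V)) = 32580 - (√(-14 - 4) - √(4 + (-79)²)) = 32580 - (√(-18) - √(4 + 6241)) = 32580 - (3*I*√2 - √6245) = 32580 - (-√6245 + 3*I*√2) = 32580 + (√6245 - 3*I*√2) = 32580 + √6245 - 3*I*√2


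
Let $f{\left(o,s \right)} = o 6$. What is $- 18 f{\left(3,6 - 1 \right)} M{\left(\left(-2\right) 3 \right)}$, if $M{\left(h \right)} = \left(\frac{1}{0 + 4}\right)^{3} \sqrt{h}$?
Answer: $- \frac{81 i \sqrt{6}}{16} \approx - 12.401 i$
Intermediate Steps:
$f{\left(o,s \right)} = 6 o$
$M{\left(h \right)} = \frac{\sqrt{h}}{64}$ ($M{\left(h \right)} = \left(\frac{1}{4}\right)^{3} \sqrt{h} = \frac{\sqrt{h}}{64}$)
$- 18 f{\left(3,6 - 1 \right)} M{\left(\left(-2\right) 3 \right)} = - 18 \cdot 6 \cdot 3 \frac{\sqrt{\left(-2\right) 3}}{64} = \left(-18\right) 18 \frac{\sqrt{-6}}{64} = - 324 \frac{i \sqrt{6}}{64} = - \frac{81 i \sqrt{6}}{16}$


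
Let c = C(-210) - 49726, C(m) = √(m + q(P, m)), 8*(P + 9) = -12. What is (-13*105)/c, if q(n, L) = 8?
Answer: 33937995/1236337639 + 1365*I*√202/2472675278 ≈ 0.02745 + 7.8459e-6*I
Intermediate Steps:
P = -21/2 (P = -9 + (⅛)*(-12) = -9 - 3/2 = -21/2 ≈ -10.500)
C(m) = √(8 + m) (C(m) = √(m + 8) = √(8 + m))
c = -49726 + I*√202 (c = √(8 - 210) - 49726 = √(-202) - 49726 = I*√202 - 49726 = -49726 + I*√202 ≈ -49726.0 + 14.213*I)
(-13*105)/c = (-13*105)/(-49726 + I*√202) = -1365/(-49726 + I*√202)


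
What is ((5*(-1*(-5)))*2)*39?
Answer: 1950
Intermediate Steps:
((5*(-1*(-5)))*2)*39 = ((5*5)*2)*39 = (25*2)*39 = 50*39 = 1950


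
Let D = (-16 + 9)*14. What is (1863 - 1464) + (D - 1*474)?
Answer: -173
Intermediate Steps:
D = -98 (D = -7*14 = -98)
(1863 - 1464) + (D - 1*474) = (1863 - 1464) + (-98 - 1*474) = 399 + (-98 - 474) = 399 - 572 = -173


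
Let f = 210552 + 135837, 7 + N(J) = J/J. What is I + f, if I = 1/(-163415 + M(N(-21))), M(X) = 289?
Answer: 56505052013/163126 ≈ 3.4639e+5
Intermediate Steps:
N(J) = -6 (N(J) = -7 + J/J = -7 + 1 = -6)
f = 346389
I = -1/163126 (I = 1/(-163415 + 289) = 1/(-163126) = -1/163126 ≈ -6.1302e-6)
I + f = -1/163126 + 346389 = 56505052013/163126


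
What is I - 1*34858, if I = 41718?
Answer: 6860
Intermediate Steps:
I - 1*34858 = 41718 - 1*34858 = 41718 - 34858 = 6860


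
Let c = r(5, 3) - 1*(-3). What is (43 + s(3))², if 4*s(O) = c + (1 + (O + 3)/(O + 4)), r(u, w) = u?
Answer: 1620529/784 ≈ 2067.0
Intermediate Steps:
c = 8 (c = 5 - 1*(-3) = 5 + 3 = 8)
s(O) = 9/4 + (3 + O)/(4*(4 + O)) (s(O) = (8 + (1 + (O + 3)/(O + 4)))/4 = (8 + (1 + (3 + O)/(4 + O)))/4 = (9 + (3 + O)/(4 + O))/4 = 9/4 + (3 + O)/(4*(4 + O)))
(43 + s(3))² = (43 + (39 + 10*3)/(4*(4 + 3)))² = (43 + (¼)*(39 + 30)/7)² = (43 + (¼)*(⅐)*69)² = (43 + 69/28)² = (1273/28)² = 1620529/784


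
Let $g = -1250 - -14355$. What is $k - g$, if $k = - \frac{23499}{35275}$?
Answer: $- \frac{462302374}{35275} \approx -13106.0$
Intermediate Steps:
$k = - \frac{23499}{35275}$ ($k = \left(-23499\right) \frac{1}{35275} = - \frac{23499}{35275} \approx -0.66617$)
$g = 13105$ ($g = -1250 + 14355 = 13105$)
$k - g = - \frac{23499}{35275} - 13105 = - \frac{462302374}{35275}$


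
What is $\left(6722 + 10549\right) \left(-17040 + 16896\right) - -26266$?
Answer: $-2460758$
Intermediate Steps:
$\left(6722 + 10549\right) \left(-17040 + 16896\right) - -26266 = 17271 \left(-144\right) + 26266 = -2487024 + 26266 = -2460758$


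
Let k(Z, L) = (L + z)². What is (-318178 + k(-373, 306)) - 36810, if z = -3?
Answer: -263179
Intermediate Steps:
k(Z, L) = (-3 + L)² (k(Z, L) = (L - 3)² = (-3 + L)²)
(-318178 + k(-373, 306)) - 36810 = (-318178 + (-3 + 306)²) - 36810 = (-318178 + 303²) - 36810 = (-318178 + 91809) - 36810 = -226369 - 36810 = -263179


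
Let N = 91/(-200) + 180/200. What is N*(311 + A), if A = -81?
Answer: 2047/20 ≈ 102.35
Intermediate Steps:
N = 89/200 (N = 91*(-1/200) + 180*(1/200) = -91/200 + 9/10 = 89/200 ≈ 0.44500)
N*(311 + A) = 89*(311 - 81)/200 = (89/200)*230 = 2047/20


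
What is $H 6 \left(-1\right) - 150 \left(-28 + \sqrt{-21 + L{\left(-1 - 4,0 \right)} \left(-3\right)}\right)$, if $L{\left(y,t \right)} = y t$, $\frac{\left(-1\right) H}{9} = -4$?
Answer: $3984 - 150 i \sqrt{21} \approx 3984.0 - 687.39 i$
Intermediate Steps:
$H = 36$ ($H = \left(-9\right) \left(-4\right) = 36$)
$L{\left(y,t \right)} = t y$
$H 6 \left(-1\right) - 150 \left(-28 + \sqrt{-21 + L{\left(-1 - 4,0 \right)} \left(-3\right)}\right) = 36 \cdot 6 \left(-1\right) - 150 \left(-28 + \sqrt{-21 + 0 \left(-1 - 4\right) \left(-3\right)}\right) = 216 \left(-1\right) - 150 \left(-28 + \sqrt{-21 + 0 \left(-1 - 4\right) \left(-3\right)}\right) = -216 - 150 \left(-28 + \sqrt{-21 + 0 \left(-5\right) \left(-3\right)}\right) = -216 - 150 \left(-28 + \sqrt{-21 + 0 \left(-3\right)}\right) = -216 - 150 \left(-28 + \sqrt{-21 + 0}\right) = -216 - 150 \left(-28 + \sqrt{-21}\right) = -216 - 150 \left(-28 + i \sqrt{21}\right) = -216 + \left(4200 - 150 i \sqrt{21}\right) = 3984 - 150 i \sqrt{21}$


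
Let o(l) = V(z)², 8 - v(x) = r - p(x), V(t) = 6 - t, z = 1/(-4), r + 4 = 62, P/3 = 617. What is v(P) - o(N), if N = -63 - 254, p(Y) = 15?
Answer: -1185/16 ≈ -74.063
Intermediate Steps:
P = 1851 (P = 3*617 = 1851)
r = 58 (r = -4 + 62 = 58)
z = -¼ ≈ -0.25000
N = -317
v(x) = -35 (v(x) = 8 - (58 - 1*15) = 8 - (58 - 15) = 8 - 1*43 = 8 - 43 = -35)
o(l) = 625/16 (o(l) = (6 - 1*(-¼))² = (6 + ¼)² = (25/4)² = 625/16)
v(P) - o(N) = -35 - 1*625/16 = -35 - 625/16 = -1185/16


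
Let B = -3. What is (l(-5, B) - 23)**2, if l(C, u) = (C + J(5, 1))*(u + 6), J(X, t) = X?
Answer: 529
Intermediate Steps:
l(C, u) = (5 + C)*(6 + u) (l(C, u) = (C + 5)*(u + 6) = (5 + C)*(6 + u))
(l(-5, B) - 23)**2 = ((30 + 5*(-3) + 6*(-5) - 5*(-3)) - 23)**2 = ((30 - 15 - 30 + 15) - 23)**2 = (0 - 23)**2 = (-23)**2 = 529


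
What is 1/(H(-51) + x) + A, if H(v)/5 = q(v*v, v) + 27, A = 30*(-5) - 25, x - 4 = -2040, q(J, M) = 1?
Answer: -331801/1896 ≈ -175.00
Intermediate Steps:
x = -2036 (x = 4 - 2040 = -2036)
A = -175 (A = -150 - 25 = -175)
H(v) = 140 (H(v) = 5*(1 + 27) = 5*28 = 140)
1/(H(-51) + x) + A = 1/(140 - 2036) - 175 = 1/(-1896) - 175 = -1/1896 - 175 = -331801/1896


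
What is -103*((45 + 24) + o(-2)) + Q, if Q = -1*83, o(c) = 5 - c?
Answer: -7911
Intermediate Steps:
Q = -83
-103*((45 + 24) + o(-2)) + Q = -103*((45 + 24) + (5 - 1*(-2))) - 83 = -103*(69 + (5 + 2)) - 83 = -103*(69 + 7) - 83 = -103*76 - 83 = -7828 - 83 = -7911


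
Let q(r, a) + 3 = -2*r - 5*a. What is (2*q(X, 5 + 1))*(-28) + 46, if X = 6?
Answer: 2566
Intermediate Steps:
q(r, a) = -3 - 5*a - 2*r (q(r, a) = -3 + (-2*r - 5*a) = -3 + (-5*a - 2*r) = -3 - 5*a - 2*r)
(2*q(X, 5 + 1))*(-28) + 46 = (2*(-3 - 5*(5 + 1) - 2*6))*(-28) + 46 = (2*(-3 - 5*6 - 12))*(-28) + 46 = (2*(-3 - 30 - 12))*(-28) + 46 = (2*(-45))*(-28) + 46 = -90*(-28) + 46 = 2520 + 46 = 2566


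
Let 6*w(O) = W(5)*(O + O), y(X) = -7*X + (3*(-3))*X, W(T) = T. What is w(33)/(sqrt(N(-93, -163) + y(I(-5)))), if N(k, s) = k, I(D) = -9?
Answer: 55*sqrt(51)/51 ≈ 7.7015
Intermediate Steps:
y(X) = -16*X (y(X) = -7*X - 9*X = -16*X)
w(O) = 5*O/3 (w(O) = (5*(O + O))/6 = (5*(2*O))/6 = (10*O)/6 = 5*O/3)
w(33)/(sqrt(N(-93, -163) + y(I(-5)))) = ((5/3)*33)/(sqrt(-93 - 16*(-9))) = 55/(sqrt(-93 + 144)) = 55/(sqrt(51)) = 55*(sqrt(51)/51) = 55*sqrt(51)/51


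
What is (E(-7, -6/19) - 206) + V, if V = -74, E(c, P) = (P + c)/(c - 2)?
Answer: -47741/171 ≈ -279.19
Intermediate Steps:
E(c, P) = (P + c)/(-2 + c)
(E(-7, -6/19) - 206) + V = ((-6/19 - 7)/(-2 - 7) - 206) - 74 = ((-6*1/19 - 7)/(-9) - 206) - 74 = (-(-6/19 - 7)/9 - 206) - 74 = (-1/9*(-139/19) - 206) - 74 = (139/171 - 206) - 74 = -35087/171 - 74 = -47741/171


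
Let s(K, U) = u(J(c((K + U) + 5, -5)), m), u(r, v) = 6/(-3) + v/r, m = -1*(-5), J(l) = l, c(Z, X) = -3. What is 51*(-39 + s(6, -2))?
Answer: -2176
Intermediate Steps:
m = 5
u(r, v) = -2 + v/r (u(r, v) = 6*(-1/3) + v/r = -2 + v/r)
s(K, U) = -11/3 (s(K, U) = -2 + 5/(-3) = -2 + 5*(-1/3) = -2 - 5/3 = -11/3)
51*(-39 + s(6, -2)) = 51*(-39 - 11/3) = 51*(-128/3) = -2176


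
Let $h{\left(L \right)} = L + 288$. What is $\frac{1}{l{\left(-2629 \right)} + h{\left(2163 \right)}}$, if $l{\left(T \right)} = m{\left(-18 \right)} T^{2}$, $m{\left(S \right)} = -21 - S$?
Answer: $- \frac{1}{20732472} \approx -4.8234 \cdot 10^{-8}$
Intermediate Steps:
$h{\left(L \right)} = 288 + L$
$l{\left(T \right)} = - 3 T^{2}$ ($l{\left(T \right)} = \left(-21 - -18\right) T^{2} = \left(-21 + 18\right) T^{2} = - 3 T^{2}$)
$\frac{1}{l{\left(-2629 \right)} + h{\left(2163 \right)}} = \frac{1}{- 3 \left(-2629\right)^{2} + \left(288 + 2163\right)} = \frac{1}{\left(-3\right) 6911641 + 2451} = \frac{1}{-20734923 + 2451} = \frac{1}{-20732472} = - \frac{1}{20732472}$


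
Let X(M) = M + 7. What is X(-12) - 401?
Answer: -406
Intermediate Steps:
X(M) = 7 + M
X(-12) - 401 = (7 - 12) - 401 = -5 - 401 = -406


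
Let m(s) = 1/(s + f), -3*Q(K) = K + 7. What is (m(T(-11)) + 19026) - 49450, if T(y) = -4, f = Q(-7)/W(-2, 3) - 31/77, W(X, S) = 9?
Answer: -10313813/339 ≈ -30424.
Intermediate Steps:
Q(K) = -7/3 - K/3 (Q(K) = -(K + 7)/3 = -(7 + K)/3 = -7/3 - K/3)
f = -31/77 (f = (-7/3 - ⅓*(-7))/9 - 31/77 = (-7/3 + 7/3)*(⅑) - 31*1/77 = 0*(⅑) - 31/77 = 0 - 31/77 = -31/77 ≈ -0.40260)
m(s) = 1/(-31/77 + s) (m(s) = 1/(s - 31/77) = 1/(-31/77 + s))
(m(T(-11)) + 19026) - 49450 = (77/(-31 + 77*(-4)) + 19026) - 49450 = (77/(-31 - 308) + 19026) - 49450 = (77/(-339) + 19026) - 49450 = (77*(-1/339) + 19026) - 49450 = (-77/339 + 19026) - 49450 = 6449737/339 - 49450 = -10313813/339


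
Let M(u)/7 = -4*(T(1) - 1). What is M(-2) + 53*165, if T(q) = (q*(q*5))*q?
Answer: 8633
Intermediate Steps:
T(q) = 5*q³ (T(q) = (q*(5*q))*q = (5*q²)*q = 5*q³)
M(u) = -112 (M(u) = 7*(-4*(5*1³ - 1)) = 7*(-4*(5*1 - 1)) = 7*(-4*(5 - 1)) = 7*(-4*4) = 7*(-16) = -112)
M(-2) + 53*165 = -112 + 53*165 = -112 + 8745 = 8633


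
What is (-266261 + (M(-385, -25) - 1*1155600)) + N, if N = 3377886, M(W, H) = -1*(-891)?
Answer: 1956916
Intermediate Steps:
M(W, H) = 891
(-266261 + (M(-385, -25) - 1*1155600)) + N = (-266261 + (891 - 1*1155600)) + 3377886 = (-266261 + (891 - 1155600)) + 3377886 = (-266261 - 1154709) + 3377886 = -1420970 + 3377886 = 1956916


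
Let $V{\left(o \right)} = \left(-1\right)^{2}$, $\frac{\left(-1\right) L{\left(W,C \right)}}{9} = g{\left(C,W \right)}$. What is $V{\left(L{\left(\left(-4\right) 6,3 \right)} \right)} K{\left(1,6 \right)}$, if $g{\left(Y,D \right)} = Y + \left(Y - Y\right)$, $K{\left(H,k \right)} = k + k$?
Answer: $12$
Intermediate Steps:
$K{\left(H,k \right)} = 2 k$
$g{\left(Y,D \right)} = Y$ ($g{\left(Y,D \right)} = Y + 0 = Y$)
$L{\left(W,C \right)} = - 9 C$
$V{\left(o \right)} = 1$
$V{\left(L{\left(\left(-4\right) 6,3 \right)} \right)} K{\left(1,6 \right)} = 1 \cdot 2 \cdot 6 = 1 \cdot 12 = 12$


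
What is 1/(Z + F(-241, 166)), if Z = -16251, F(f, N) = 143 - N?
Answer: -1/16274 ≈ -6.1448e-5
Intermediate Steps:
1/(Z + F(-241, 166)) = 1/(-16251 + (143 - 1*166)) = 1/(-16251 + (143 - 166)) = 1/(-16251 - 23) = 1/(-16274) = -1/16274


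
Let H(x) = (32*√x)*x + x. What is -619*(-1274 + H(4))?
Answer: 627666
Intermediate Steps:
H(x) = x + 32*x^(3/2) (H(x) = 32*x^(3/2) + x = x + 32*x^(3/2))
-619*(-1274 + H(4)) = -619*(-1274 + (4 + 32*4^(3/2))) = -619*(-1274 + (4 + 32*8)) = -619*(-1274 + (4 + 256)) = -619*(-1274 + 260) = -619*(-1014) = 627666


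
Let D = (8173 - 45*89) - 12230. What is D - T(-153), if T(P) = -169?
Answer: -7893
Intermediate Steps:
D = -8062 (D = (8173 - 4005) - 12230 = 4168 - 12230 = -8062)
D - T(-153) = -8062 - 1*(-169) = -8062 + 169 = -7893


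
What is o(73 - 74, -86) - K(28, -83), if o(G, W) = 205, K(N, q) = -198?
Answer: 403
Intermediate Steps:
o(73 - 74, -86) - K(28, -83) = 205 - 1*(-198) = 205 + 198 = 403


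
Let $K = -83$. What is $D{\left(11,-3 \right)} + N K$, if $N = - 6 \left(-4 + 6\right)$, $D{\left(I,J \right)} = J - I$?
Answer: $982$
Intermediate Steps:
$N = -12$ ($N = \left(-6\right) 2 = -12$)
$D{\left(11,-3 \right)} + N K = \left(-3 - 11\right) - -996 = \left(-3 - 11\right) + 996 = -14 + 996 = 982$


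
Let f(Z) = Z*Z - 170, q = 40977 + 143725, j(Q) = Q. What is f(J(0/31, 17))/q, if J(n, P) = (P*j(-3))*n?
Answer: -85/92351 ≈ -0.00092040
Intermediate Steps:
q = 184702
J(n, P) = -3*P*n (J(n, P) = (P*(-3))*n = (-3*P)*n = -3*P*n)
f(Z) = -170 + Z**2 (f(Z) = Z**2 - 170 = -170 + Z**2)
f(J(0/31, 17))/q = (-170 + (-3*17*0/31)**2)/184702 = (-170 + (-3*17*0*(1/31))**2)*(1/184702) = (-170 + (-3*17*0)**2)*(1/184702) = (-170 + 0**2)*(1/184702) = (-170 + 0)*(1/184702) = -170*1/184702 = -85/92351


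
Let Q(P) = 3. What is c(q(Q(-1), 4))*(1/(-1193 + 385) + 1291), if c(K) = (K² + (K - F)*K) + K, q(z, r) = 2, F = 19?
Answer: -7301889/202 ≈ -36148.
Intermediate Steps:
c(K) = K + K² + K*(-19 + K) (c(K) = (K² + (K - 1*19)*K) + K = (K² + (K - 19)*K) + K = (K² + (-19 + K)*K) + K = (K² + K*(-19 + K)) + K = K + K² + K*(-19 + K))
c(q(Q(-1), 4))*(1/(-1193 + 385) + 1291) = (2*2*(-9 + 2))*(1/(-1193 + 385) + 1291) = (2*2*(-7))*(1/(-808) + 1291) = -28*(-1/808 + 1291) = -28*1043127/808 = -7301889/202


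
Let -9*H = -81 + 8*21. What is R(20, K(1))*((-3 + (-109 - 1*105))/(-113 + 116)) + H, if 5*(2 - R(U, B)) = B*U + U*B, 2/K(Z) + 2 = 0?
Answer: -733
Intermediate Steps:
K(Z) = -1 (K(Z) = 2/(-2 + 0) = 2/(-2) = 2*(-1/2) = -1)
R(U, B) = 2 - 2*B*U/5 (R(U, B) = 2 - (B*U + U*B)/5 = 2 - (B*U + B*U)/5 = 2 - 2*B*U/5)
H = -29/3 (H = -(-81 + 8*21)/9 = -(-81 + 168)/9 = -1/9*87 = -29/3 ≈ -9.6667)
R(20, K(1))*((-3 + (-109 - 1*105))/(-113 + 116)) + H = (2 - 2/5*(-1)*20)*((-3 + (-109 - 1*105))/(-113 + 116)) - 29/3 = (2 + 8)*((-3 + (-109 - 105))/3) - 29/3 = 10*((-3 - 214)*(1/3)) - 29/3 = 10*(-217*1/3) - 29/3 = 10*(-217/3) - 29/3 = -2170/3 - 29/3 = -733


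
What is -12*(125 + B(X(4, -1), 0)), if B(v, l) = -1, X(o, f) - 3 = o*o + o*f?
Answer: -1488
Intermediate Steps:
X(o, f) = 3 + o**2 + f*o (X(o, f) = 3 + (o*o + o*f) = 3 + (o**2 + f*o) = 3 + o**2 + f*o)
-12*(125 + B(X(4, -1), 0)) = -12*(125 - 1) = -12*124 = -1488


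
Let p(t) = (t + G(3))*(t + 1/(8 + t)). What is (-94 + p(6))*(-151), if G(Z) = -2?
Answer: 73688/7 ≈ 10527.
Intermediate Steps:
p(t) = (-2 + t)*(t + 1/(8 + t)) (p(t) = (t - 2)*(t + 1/(8 + t)) = (-2 + t)*(t + 1/(8 + t)))
(-94 + p(6))*(-151) = (-94 + (-2 + 6**3 - 15*6 + 6*6**2)/(8 + 6))*(-151) = (-94 + (-2 + 216 - 90 + 6*36)/14)*(-151) = (-94 + (-2 + 216 - 90 + 216)/14)*(-151) = (-94 + (1/14)*340)*(-151) = (-94 + 170/7)*(-151) = -488/7*(-151) = 73688/7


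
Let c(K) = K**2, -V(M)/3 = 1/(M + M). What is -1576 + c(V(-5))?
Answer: -157591/100 ≈ -1575.9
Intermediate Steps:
V(M) = -3/(2*M) (V(M) = -3/(M + M) = -3*1/(2*M) = -3/(2*M))
-1576 + c(V(-5)) = -1576 + (-3/2/(-5))**2 = -1576 + (-3/2*(-1/5))**2 = -1576 + (3/10)**2 = -1576 + 9/100 = -157591/100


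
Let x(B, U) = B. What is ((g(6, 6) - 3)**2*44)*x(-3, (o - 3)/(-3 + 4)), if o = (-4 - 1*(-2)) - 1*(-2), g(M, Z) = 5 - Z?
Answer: -2112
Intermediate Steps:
o = 0 (o = (-4 + 2) + 2 = -2 + 2 = 0)
((g(6, 6) - 3)**2*44)*x(-3, (o - 3)/(-3 + 4)) = (((5 - 1*6) - 3)**2*44)*(-3) = (((5 - 6) - 3)**2*44)*(-3) = ((-1 - 3)**2*44)*(-3) = ((-4)**2*44)*(-3) = (16*44)*(-3) = 704*(-3) = -2112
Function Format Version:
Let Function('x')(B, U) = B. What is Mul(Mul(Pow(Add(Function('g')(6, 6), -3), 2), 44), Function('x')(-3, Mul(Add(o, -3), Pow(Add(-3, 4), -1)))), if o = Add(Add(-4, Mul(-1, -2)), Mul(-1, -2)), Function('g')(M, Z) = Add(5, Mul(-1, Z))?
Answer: -2112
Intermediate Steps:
o = 0 (o = Add(Add(-4, 2), 2) = Add(-2, 2) = 0)
Mul(Mul(Pow(Add(Function('g')(6, 6), -3), 2), 44), Function('x')(-3, Mul(Add(o, -3), Pow(Add(-3, 4), -1)))) = Mul(Mul(Pow(Add(Add(5, Mul(-1, 6)), -3), 2), 44), -3) = Mul(Mul(Pow(Add(Add(5, -6), -3), 2), 44), -3) = Mul(Mul(Pow(Add(-1, -3), 2), 44), -3) = Mul(Mul(Pow(-4, 2), 44), -3) = Mul(Mul(16, 44), -3) = Mul(704, -3) = -2112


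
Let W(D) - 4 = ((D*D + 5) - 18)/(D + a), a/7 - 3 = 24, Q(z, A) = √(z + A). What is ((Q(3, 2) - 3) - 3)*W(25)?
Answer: -4404/107 + 734*√5/107 ≈ -25.820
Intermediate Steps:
Q(z, A) = √(A + z)
a = 189 (a = 21 + 7*24 = 21 + 168 = 189)
W(D) = 4 + (-13 + D²)/(189 + D) (W(D) = 4 + ((D*D + 5) - 18)/(D + 189) = 4 + ((D² + 5) - 18)/(189 + D) = 4 + ((5 + D²) - 18)/(189 + D) = 4 + (-13 + D²)/(189 + D))
((Q(3, 2) - 3) - 3)*W(25) = ((√(2 + 3) - 3) - 3)*((743 + 25² + 4*25)/(189 + 25)) = ((√5 - 3) - 3)*((743 + 625 + 100)/214) = ((-3 + √5) - 3)*((1/214)*1468) = (-6 + √5)*(734/107) = -4404/107 + 734*√5/107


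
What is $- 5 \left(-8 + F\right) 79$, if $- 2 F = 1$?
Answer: $\frac{6715}{2} \approx 3357.5$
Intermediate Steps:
$F = - \frac{1}{2}$ ($F = \left(- \frac{1}{2}\right) 1 = - \frac{1}{2} \approx -0.5$)
$- 5 \left(-8 + F\right) 79 = - 5 \left(-8 - \frac{1}{2}\right) 79 = \left(-5\right) \left(- \frac{17}{2}\right) 79 = \frac{85}{2} \cdot 79 = \frac{6715}{2}$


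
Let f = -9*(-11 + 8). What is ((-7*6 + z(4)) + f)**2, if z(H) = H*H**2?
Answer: 2401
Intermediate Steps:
z(H) = H**3
f = 27 (f = -9*(-3) = 27)
((-7*6 + z(4)) + f)**2 = ((-7*6 + 4**3) + 27)**2 = ((-42 + 64) + 27)**2 = (22 + 27)**2 = 49**2 = 2401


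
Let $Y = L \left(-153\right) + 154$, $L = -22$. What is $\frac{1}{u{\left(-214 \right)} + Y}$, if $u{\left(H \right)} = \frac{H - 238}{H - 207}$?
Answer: $\frac{421}{1482372} \approx 0.000284$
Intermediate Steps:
$u{\left(H \right)} = \frac{-238 + H}{-207 + H}$
$Y = 3520$ ($Y = \left(-22\right) \left(-153\right) + 154 = 3366 + 154 = 3520$)
$\frac{1}{u{\left(-214 \right)} + Y} = \frac{1}{\frac{-238 - 214}{-207 - 214} + 3520} = \frac{1}{\frac{1}{-421} \left(-452\right) + 3520} = \frac{1}{\left(- \frac{1}{421}\right) \left(-452\right) + 3520} = \frac{1}{\frac{452}{421} + 3520} = \frac{1}{\frac{1482372}{421}} = \frac{421}{1482372}$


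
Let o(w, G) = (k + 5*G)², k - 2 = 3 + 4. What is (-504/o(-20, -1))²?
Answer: 3969/4 ≈ 992.25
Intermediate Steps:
k = 9 (k = 2 + (3 + 4) = 2 + 7 = 9)
o(w, G) = (9 + 5*G)²
(-504/o(-20, -1))² = (-504/(9 + 5*(-1))²)² = (-504/(9 - 5)²)² = (-504/(4²))² = (-504/16)² = (-504*1/16)² = (-63/2)² = 3969/4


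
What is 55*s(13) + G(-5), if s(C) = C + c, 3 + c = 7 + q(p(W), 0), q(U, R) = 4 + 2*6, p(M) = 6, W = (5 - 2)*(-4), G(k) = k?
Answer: 1810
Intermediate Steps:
W = -12 (W = 3*(-4) = -12)
q(U, R) = 16 (q(U, R) = 4 + 12 = 16)
c = 20 (c = -3 + (7 + 16) = -3 + 23 = 20)
s(C) = 20 + C (s(C) = C + 20 = 20 + C)
55*s(13) + G(-5) = 55*(20 + 13) - 5 = 55*33 - 5 = 1815 - 5 = 1810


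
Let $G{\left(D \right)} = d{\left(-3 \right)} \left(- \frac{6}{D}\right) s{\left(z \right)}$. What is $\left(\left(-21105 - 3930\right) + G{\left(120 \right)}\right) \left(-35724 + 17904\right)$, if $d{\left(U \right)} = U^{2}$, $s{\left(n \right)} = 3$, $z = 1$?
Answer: $446147757$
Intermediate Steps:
$G{\left(D \right)} = - \frac{162}{D}$ ($G{\left(D \right)} = \left(-3\right)^{2} \left(- \frac{6}{D}\right) 3 = 9 \left(- \frac{6}{D}\right) 3 = - \frac{54}{D} 3 = - \frac{162}{D}$)
$\left(\left(-21105 - 3930\right) + G{\left(120 \right)}\right) \left(-35724 + 17904\right) = \left(\left(-21105 - 3930\right) - \frac{162}{120}\right) \left(-35724 + 17904\right) = \left(\left(-21105 - 3930\right) - \frac{27}{20}\right) \left(-17820\right) = \left(-25035 - \frac{27}{20}\right) \left(-17820\right) = \left(- \frac{500727}{20}\right) \left(-17820\right) = 446147757$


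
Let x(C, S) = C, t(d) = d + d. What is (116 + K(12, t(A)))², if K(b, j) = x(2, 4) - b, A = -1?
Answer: 11236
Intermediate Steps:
t(d) = 2*d
K(b, j) = 2 - b
(116 + K(12, t(A)))² = (116 + (2 - 1*12))² = (116 + (2 - 12))² = (116 - 10)² = 106² = 11236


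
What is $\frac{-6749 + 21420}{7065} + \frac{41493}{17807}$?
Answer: $\frac{554394542}{125806455} \approx 4.4067$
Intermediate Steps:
$\frac{-6749 + 21420}{7065} + \frac{41493}{17807} = 14671 \cdot \frac{1}{7065} + 41493 \cdot \frac{1}{17807} = \frac{14671}{7065} + \frac{41493}{17807} = \frac{554394542}{125806455}$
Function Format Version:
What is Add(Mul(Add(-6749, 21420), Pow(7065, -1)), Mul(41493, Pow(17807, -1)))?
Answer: Rational(554394542, 125806455) ≈ 4.4067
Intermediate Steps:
Add(Mul(Add(-6749, 21420), Pow(7065, -1)), Mul(41493, Pow(17807, -1))) = Add(Mul(14671, Rational(1, 7065)), Mul(41493, Rational(1, 17807))) = Add(Rational(14671, 7065), Rational(41493, 17807)) = Rational(554394542, 125806455)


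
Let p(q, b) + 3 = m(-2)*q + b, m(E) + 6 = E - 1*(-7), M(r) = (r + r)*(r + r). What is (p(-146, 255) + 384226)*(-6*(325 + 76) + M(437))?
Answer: 292879637280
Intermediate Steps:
M(r) = 4*r**2 (M(r) = (2*r)*(2*r) = 4*r**2)
m(E) = 1 + E (m(E) = -6 + (E - 1*(-7)) = -6 + (E + 7) = -6 + (7 + E) = 1 + E)
p(q, b) = -3 + b - q (p(q, b) = -3 + ((1 - 2)*q + b) = -3 + (-q + b) = -3 + (b - q) = -3 + b - q)
(p(-146, 255) + 384226)*(-6*(325 + 76) + M(437)) = ((-3 + 255 - 1*(-146)) + 384226)*(-6*(325 + 76) + 4*437**2) = ((-3 + 255 + 146) + 384226)*(-6*401 + 4*190969) = (398 + 384226)*(-2406 + 763876) = 384624*761470 = 292879637280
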